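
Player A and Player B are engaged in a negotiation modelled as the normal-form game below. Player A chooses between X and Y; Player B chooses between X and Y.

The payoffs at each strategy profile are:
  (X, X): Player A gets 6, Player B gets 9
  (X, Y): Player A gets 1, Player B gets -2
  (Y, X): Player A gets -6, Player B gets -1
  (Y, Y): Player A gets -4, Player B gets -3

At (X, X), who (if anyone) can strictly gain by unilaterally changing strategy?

Neither

Player A at (X, X) earns 6; deviating to Y yields -6 — not better.
Player B earns 9; deviating to Y yields -2 — not better.
Neither player can strictly improve; the profile is a Nash equilibrium.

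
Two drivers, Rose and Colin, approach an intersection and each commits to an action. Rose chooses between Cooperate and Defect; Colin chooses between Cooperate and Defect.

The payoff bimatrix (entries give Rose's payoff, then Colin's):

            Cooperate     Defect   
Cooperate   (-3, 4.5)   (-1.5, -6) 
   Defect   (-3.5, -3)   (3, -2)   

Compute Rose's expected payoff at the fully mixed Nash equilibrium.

First find q, the probability Colin plays Cooperate, from Rose's indifference between Cooperate and Defect: −3q − 1.5(1−q) = −3.5q + 3(1−q), giving q = 9/10.
Since Rose is indifferent in equilibrium, Rose's expected payoff equals the payoff from either row against (9/10, 1/10). Using Cooperate: −3(9/10) − 1.5(1/10) = -57/20.

-57/20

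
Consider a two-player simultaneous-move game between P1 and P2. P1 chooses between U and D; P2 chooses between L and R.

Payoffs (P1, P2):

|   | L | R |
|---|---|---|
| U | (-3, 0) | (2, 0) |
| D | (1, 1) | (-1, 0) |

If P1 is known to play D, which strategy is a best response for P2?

L

Against D, P2 earns 1 from L and 0 from R.
So L is the best response.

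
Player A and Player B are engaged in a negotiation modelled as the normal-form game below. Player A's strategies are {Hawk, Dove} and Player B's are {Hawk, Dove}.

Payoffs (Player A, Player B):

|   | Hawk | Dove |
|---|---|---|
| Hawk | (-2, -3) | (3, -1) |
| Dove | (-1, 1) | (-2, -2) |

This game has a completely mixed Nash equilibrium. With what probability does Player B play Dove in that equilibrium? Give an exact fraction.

1/6

Let c be the probability that Player B plays Hawk. In a completely mixed equilibrium, Player A must be indifferent between Hawk and Dove.
Player A's expected payoff from Hawk is −2c + 3(1−c); from Dove it is −c − 2(1−c).
Setting these equal: −5c + 3 = c − 2, so c = 5/6.
Therefore Player B plays Dove with probability 1 − 5/6 = 1/6.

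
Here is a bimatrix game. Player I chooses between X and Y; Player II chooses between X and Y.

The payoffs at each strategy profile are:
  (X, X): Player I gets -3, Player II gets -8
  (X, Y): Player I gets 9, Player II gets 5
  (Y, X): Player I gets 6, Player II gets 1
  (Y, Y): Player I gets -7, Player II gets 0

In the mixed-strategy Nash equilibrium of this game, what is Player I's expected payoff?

First find q, the probability Player II plays X, from Player I's indifference between X and Y: −3q + 9(1−q) = 6q − 7(1−q), giving q = 16/25.
Since Player I is indifferent in equilibrium, Player I's expected payoff equals the payoff from either row against (16/25, 9/25). Using X: −3(16/25) + 9(9/25) = 33/25.

33/25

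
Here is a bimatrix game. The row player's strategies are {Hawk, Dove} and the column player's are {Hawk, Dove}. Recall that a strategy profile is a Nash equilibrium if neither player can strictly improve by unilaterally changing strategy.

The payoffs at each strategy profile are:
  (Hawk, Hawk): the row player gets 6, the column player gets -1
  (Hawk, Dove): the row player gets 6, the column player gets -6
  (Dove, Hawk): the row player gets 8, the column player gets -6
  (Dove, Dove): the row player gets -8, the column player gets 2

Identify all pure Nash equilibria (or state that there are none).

none

(Hawk, Hawk): the row player prefers Dove (8 > 6) — not an equilibrium.
(Hawk, Dove): the column player prefers Hawk (-1 > -6) — not an equilibrium.
(Dove, Hawk): the column player prefers Dove (2 > -6) — not an equilibrium.
(Dove, Dove): the row player prefers Hawk (6 > -8) — not an equilibrium.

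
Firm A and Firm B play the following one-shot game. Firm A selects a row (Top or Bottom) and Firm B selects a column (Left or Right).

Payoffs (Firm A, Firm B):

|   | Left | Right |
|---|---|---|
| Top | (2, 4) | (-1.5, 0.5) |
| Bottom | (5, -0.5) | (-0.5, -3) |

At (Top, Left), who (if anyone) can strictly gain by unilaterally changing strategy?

Firm A at (Top, Left) earns 2; deviating to Bottom yields 5 — a strict improvement.
Firm B earns 4; deviating to Right yields 0.5 — not better.
Only Firm A has a strictly profitable deviation.

Firm A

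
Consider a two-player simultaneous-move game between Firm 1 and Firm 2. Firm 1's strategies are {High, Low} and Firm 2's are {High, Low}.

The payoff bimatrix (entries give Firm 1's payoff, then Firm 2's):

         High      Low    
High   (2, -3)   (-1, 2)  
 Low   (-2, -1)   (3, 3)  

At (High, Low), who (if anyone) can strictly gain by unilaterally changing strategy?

Firm 1 at (High, Low) earns -1; deviating to Low yields 3 — a strict improvement.
Firm 2 earns 2; deviating to High yields -3 — not better.
Only Firm 1 has a strictly profitable deviation.

Firm 1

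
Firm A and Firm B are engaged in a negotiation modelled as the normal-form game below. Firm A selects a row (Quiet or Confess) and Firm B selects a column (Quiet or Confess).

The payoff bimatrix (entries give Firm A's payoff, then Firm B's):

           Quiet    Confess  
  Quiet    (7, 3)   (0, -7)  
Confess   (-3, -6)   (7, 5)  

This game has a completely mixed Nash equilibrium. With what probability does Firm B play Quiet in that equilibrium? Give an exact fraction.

7/17

Let c be the probability that Firm B plays Quiet. In a completely mixed equilibrium, Firm A must be indifferent between Quiet and Confess.
Firm A's expected payoff from Quiet is 7c; from Confess it is −3c + 7(1−c).
Setting these equal: 7c = −10c + 7, so c = 7/17.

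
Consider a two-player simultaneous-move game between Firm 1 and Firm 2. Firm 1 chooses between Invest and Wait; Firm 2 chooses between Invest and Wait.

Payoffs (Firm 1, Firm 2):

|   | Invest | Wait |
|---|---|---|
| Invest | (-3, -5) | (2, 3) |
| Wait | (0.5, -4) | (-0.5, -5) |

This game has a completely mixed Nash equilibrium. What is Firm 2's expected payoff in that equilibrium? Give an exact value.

-37/9

First find x, the probability Firm 1 plays Invest, from Firm 2's indifference between Invest and Wait: −5x − 4(1−x) = 3x − 5(1−x), giving x = 1/9.
Since Firm 2 is indifferent in equilibrium, Firm 2's expected payoff equals the payoff from either column against (1/9, 8/9). Using Invest: −5(1/9) − 4(8/9) = -37/9.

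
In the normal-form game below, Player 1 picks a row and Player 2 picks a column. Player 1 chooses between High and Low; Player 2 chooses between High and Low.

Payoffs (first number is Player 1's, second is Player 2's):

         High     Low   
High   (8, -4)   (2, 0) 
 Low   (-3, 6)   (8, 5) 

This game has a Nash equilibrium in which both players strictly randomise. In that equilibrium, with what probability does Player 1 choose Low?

Let x be the probability that Player 1 plays High. In a completely mixed equilibrium, Player 2 must be indifferent between High and Low.
Player 2's expected payoff from High is −4x + 6(1−x); from Low it is 5(1−x).
Setting these equal: −10x + 6 = −5x + 5, so x = 1/5.
Therefore Player 1 plays Low with probability 1 − 1/5 = 4/5.

4/5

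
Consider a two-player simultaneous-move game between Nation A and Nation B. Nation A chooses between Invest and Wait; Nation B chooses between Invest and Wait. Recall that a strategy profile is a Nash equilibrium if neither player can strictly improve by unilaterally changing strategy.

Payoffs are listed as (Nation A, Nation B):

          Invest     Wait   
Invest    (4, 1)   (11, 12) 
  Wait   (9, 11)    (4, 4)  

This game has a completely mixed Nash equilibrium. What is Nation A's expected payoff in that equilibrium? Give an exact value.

First find q, the probability Nation B plays Invest, from Nation A's indifference between Invest and Wait: 4q + 11(1−q) = 9q + 4(1−q), giving q = 7/12.
Since Nation A is indifferent in equilibrium, Nation A's expected payoff equals the payoff from either row against (7/12, 5/12). Using Invest: 4(7/12) + 11(5/12) = 83/12.

83/12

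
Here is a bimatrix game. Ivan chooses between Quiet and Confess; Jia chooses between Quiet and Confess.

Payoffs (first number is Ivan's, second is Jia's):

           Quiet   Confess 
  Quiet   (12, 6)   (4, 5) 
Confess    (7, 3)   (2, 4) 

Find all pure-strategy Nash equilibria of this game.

(Quiet, Quiet)

(Quiet, Quiet): Ivan gets 12 ≥ 7 from Confess, and Jia gets 6 ≥ 5 from Confess — Nash equilibrium.
(Quiet, Confess): Jia prefers Quiet (6 > 5) — not an equilibrium.
(Confess, Quiet): Ivan prefers Quiet (12 > 7); Jia prefers Confess (4 > 3) — not an equilibrium.
(Confess, Confess): Ivan prefers Quiet (4 > 2) — not an equilibrium.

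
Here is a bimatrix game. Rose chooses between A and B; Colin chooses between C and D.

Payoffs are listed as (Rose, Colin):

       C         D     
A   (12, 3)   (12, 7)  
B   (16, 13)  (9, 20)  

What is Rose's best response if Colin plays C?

B

Against C, Rose earns 12 from A and 16 from B.
So B is the best response.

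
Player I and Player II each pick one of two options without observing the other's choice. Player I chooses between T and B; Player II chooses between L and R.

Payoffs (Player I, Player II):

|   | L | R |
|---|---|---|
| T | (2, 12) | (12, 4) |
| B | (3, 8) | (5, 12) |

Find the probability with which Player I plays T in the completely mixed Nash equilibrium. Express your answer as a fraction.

1/3

Let x be the probability that Player I plays T. In a completely mixed equilibrium, Player II must be indifferent between L and R.
Player II's expected payoff from L is 12x + 8(1−x); from R it is 4x + 12(1−x).
Setting these equal: 4x + 8 = −8x + 12, so x = 1/3.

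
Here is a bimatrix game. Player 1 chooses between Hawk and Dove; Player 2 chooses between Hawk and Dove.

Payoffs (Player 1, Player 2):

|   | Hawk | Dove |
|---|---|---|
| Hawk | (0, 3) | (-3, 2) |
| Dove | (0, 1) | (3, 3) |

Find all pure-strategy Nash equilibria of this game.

(Hawk, Hawk): Player 1 gets 0 ≥ 0 from Dove, and Player 2 gets 3 ≥ 2 from Dove — Nash equilibrium.
(Hawk, Dove): Player 1 prefers Dove (3 > -3); Player 2 prefers Hawk (3 > 2) — not an equilibrium.
(Dove, Hawk): Player 2 prefers Dove (3 > 1) — not an equilibrium.
(Dove, Dove): Player 1 gets 3 ≥ -3 from Hawk, and Player 2 gets 3 ≥ 1 from Hawk — Nash equilibrium.

(Hawk, Hawk) and (Dove, Dove)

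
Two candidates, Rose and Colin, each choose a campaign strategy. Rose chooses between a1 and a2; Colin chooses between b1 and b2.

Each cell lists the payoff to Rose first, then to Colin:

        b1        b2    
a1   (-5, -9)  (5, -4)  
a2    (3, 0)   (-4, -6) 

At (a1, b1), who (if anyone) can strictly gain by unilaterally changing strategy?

Both

Rose at (a1, b1) earns -5; deviating to a2 yields 3 — a strict improvement.
Colin earns -9; deviating to b2 yields -4 — a strict improvement.
Both Rose and Colin have strictly profitable deviations.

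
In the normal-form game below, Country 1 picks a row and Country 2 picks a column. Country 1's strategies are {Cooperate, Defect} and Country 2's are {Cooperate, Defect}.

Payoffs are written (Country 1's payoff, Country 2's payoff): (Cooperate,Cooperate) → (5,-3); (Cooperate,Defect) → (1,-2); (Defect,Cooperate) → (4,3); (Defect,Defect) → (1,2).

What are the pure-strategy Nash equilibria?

(Cooperate, Cooperate): Country 2 prefers Defect (-2 > -3) — not an equilibrium.
(Cooperate, Defect): Country 1 gets 1 ≥ 1 from Defect, and Country 2 gets -2 ≥ -3 from Cooperate — Nash equilibrium.
(Defect, Cooperate): Country 1 prefers Cooperate (5 > 4) — not an equilibrium.
(Defect, Defect): Country 2 prefers Cooperate (3 > 2) — not an equilibrium.

(Cooperate, Defect)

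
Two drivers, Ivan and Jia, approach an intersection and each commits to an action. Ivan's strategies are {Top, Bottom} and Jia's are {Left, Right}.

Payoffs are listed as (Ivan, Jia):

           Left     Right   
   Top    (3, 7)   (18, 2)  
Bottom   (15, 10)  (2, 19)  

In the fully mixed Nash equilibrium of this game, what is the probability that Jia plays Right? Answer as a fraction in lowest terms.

3/7

Let c be the probability that Jia plays Left. In a completely mixed equilibrium, Ivan must be indifferent between Top and Bottom.
Ivan's expected payoff from Top is 3c + 18(1−c); from Bottom it is 15c + 2(1−c).
Setting these equal: −15c + 18 = 13c + 2, so c = 4/7.
Therefore Jia plays Right with probability 1 − 4/7 = 3/7.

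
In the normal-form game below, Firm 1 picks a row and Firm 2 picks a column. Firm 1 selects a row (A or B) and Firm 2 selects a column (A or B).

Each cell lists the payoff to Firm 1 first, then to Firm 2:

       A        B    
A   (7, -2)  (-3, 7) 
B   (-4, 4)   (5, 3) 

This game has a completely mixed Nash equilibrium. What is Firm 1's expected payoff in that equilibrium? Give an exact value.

First find y, the probability Firm 2 plays A, from Firm 1's indifference between A and B: 7y − 3(1−y) = −4y + 5(1−y), giving y = 8/19.
Since Firm 1 is indifferent in equilibrium, Firm 1's expected payoff equals the payoff from either row against (8/19, 11/19). Using A: 7(8/19) − 3(11/19) = 23/19.

23/19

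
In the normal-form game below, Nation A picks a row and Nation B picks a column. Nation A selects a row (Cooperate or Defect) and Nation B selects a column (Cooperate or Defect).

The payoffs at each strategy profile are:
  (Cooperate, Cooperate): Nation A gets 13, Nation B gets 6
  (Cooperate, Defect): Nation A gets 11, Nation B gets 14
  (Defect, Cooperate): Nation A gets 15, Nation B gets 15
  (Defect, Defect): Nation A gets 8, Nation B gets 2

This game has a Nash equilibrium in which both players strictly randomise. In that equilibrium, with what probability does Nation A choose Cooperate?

13/21

Let p be the probability that Nation A plays Cooperate. In a completely mixed equilibrium, Nation B must be indifferent between Cooperate and Defect.
Nation B's expected payoff from Cooperate is 6p + 15(1−p); from Defect it is 14p + 2(1−p).
Setting these equal: −9p + 15 = 12p + 2, so p = 13/21.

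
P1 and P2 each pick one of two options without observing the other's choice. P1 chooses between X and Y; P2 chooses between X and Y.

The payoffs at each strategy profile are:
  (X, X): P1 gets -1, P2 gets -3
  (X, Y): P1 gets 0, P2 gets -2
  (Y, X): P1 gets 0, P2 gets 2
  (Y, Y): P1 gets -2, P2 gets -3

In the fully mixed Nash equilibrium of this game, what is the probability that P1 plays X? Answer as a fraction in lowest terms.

Let p be the probability that P1 plays X. In a completely mixed equilibrium, P2 must be indifferent between X and Y.
P2's expected payoff from X is −3p + 2(1−p); from Y it is −2p − 3(1−p).
Setting these equal: −5p + 2 = p − 3, so p = 5/6.

5/6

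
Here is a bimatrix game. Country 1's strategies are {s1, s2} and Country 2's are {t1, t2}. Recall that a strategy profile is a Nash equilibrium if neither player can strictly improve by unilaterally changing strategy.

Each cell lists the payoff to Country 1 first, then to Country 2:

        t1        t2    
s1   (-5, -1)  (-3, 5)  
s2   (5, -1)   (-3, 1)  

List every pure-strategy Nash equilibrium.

(s1, t1): Country 1 prefers s2 (5 > -5); Country 2 prefers t2 (5 > -1) — not an equilibrium.
(s1, t2): Country 1 gets -3 ≥ -3 from s2, and Country 2 gets 5 ≥ -1 from t1 — Nash equilibrium.
(s2, t1): Country 2 prefers t2 (1 > -1) — not an equilibrium.
(s2, t2): Country 1 gets -3 ≥ -3 from s1, and Country 2 gets 1 ≥ -1 from t1 — Nash equilibrium.

(s1, t2) and (s2, t2)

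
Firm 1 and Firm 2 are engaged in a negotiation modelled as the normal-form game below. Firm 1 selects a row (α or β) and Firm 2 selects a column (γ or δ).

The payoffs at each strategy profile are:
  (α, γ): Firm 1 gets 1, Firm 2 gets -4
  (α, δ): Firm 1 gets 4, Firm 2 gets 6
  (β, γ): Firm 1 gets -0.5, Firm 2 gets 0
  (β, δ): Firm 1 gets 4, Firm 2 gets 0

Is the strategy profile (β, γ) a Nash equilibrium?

At (β, γ), Firm 1 earns -0.5; switching to α would give 1, so Firm 1 would deviate.
Firm 2 earns 0; switching to δ would give 0, so Firm 2 has no profitable deviation.
Since at least one player can profitably deviate, this is not a Nash equilibrium.

No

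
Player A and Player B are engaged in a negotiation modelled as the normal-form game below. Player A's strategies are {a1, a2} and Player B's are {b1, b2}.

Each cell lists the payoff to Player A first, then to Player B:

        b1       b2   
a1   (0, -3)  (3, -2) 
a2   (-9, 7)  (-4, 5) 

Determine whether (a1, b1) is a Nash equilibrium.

No

At (a1, b1), Player A earns 0; switching to a2 would give -9, so Player A has no profitable deviation.
Player B earns -3; switching to b2 would give -2, so Player B would deviate.
Since at least one player can profitably deviate, this is not a Nash equilibrium.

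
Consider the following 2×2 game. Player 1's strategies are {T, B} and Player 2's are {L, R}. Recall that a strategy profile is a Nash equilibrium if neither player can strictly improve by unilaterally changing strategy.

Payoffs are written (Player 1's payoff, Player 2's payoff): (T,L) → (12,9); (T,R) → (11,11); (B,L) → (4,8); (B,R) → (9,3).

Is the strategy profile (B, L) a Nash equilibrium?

No

At (B, L), Player 1 earns 4; switching to T would give 12, so Player 1 would deviate.
Player 2 earns 8; switching to R would give 3, so Player 2 has no profitable deviation.
Since at least one player can profitably deviate, this is not a Nash equilibrium.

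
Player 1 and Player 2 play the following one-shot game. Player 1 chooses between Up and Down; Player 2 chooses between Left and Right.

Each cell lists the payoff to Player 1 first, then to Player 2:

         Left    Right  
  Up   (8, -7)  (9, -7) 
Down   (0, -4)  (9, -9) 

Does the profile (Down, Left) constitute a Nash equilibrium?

No

At (Down, Left), Player 1 earns 0; switching to Up would give 8, so Player 1 would deviate.
Player 2 earns -4; switching to Right would give -9, so Player 2 has no profitable deviation.
Since at least one player can profitably deviate, this is not a Nash equilibrium.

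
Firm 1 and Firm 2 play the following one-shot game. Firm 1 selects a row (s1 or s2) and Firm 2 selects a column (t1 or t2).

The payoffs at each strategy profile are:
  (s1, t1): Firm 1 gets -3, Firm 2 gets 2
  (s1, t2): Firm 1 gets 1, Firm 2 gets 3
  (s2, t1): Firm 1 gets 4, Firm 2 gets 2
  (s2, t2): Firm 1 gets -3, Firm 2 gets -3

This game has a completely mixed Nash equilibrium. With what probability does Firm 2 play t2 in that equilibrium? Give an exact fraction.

7/11

Let c be the probability that Firm 2 plays t1. In a completely mixed equilibrium, Firm 1 must be indifferent between s1 and s2.
Firm 1's expected payoff from s1 is −3c + (1−c); from s2 it is 4c − 3(1−c).
Setting these equal: −4c + 1 = 7c − 3, so c = 4/11.
Therefore Firm 2 plays t2 with probability 1 − 4/11 = 7/11.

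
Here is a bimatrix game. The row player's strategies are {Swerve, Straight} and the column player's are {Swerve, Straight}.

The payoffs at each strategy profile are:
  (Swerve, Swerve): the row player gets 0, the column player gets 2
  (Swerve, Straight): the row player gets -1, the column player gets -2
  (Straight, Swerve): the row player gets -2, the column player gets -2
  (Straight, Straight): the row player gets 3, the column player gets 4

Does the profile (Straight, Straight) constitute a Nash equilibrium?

Yes

At (Straight, Straight), the row player earns 3; switching to Swerve would give -1, so the row player has no profitable deviation.
The column player earns 4; switching to Swerve would give -2, so the column player has no profitable deviation.
Neither player can gain by a unilateral deviation, so this profile is a Nash equilibrium.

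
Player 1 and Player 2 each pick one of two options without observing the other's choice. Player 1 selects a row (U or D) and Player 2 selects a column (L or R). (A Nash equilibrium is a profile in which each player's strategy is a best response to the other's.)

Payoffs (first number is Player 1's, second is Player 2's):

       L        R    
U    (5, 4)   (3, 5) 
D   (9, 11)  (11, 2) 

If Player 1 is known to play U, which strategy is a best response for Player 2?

Against U, Player 2 earns 4 from L and 5 from R.
So R is the best response.

R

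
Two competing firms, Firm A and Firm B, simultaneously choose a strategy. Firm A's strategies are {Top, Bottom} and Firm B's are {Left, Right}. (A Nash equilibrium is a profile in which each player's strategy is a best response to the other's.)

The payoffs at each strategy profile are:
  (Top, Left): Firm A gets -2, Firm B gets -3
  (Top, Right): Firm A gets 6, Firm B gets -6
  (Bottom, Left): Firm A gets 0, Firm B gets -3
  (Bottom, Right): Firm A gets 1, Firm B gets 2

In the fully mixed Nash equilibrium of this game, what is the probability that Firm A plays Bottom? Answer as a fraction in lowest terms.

3/8

Let p be the probability that Firm A plays Top. In a completely mixed equilibrium, Firm B must be indifferent between Left and Right.
Firm B's expected payoff from Left is −3p − 3(1−p); from Right it is −6p + 2(1−p).
Setting these equal: -3 = −8p + 2, so p = 5/8.
Therefore Firm A plays Bottom with probability 1 − 5/8 = 3/8.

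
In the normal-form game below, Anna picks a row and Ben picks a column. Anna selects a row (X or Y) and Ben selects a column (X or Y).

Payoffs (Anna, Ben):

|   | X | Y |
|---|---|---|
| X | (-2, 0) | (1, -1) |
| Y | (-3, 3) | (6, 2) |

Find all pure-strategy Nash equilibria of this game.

(X, X)

(X, X): Anna gets -2 ≥ -3 from Y, and Ben gets 0 ≥ -1 from Y — Nash equilibrium.
(X, Y): Anna prefers Y (6 > 1); Ben prefers X (0 > -1) — not an equilibrium.
(Y, X): Anna prefers X (-2 > -3) — not an equilibrium.
(Y, Y): Ben prefers X (3 > 2) — not an equilibrium.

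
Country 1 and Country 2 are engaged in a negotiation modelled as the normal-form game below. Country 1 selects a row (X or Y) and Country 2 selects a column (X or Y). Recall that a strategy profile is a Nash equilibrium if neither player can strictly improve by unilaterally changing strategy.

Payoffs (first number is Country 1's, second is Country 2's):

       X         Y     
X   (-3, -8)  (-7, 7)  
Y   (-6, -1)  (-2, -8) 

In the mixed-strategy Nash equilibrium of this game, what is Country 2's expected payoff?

-71/22

First find x, the probability Country 1 plays X, from Country 2's indifference between X and Y: −8x − (1−x) = 7x − 8(1−x), giving x = 7/22.
Since Country 2 is indifferent in equilibrium, Country 2's expected payoff equals the payoff from either column against (7/22, 15/22). Using X: −8(7/22) − (15/22) = -71/22.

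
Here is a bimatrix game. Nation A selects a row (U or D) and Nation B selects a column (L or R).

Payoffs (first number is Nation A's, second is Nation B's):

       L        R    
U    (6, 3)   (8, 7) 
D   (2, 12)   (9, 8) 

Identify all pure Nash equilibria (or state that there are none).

none

(U, L): Nation B prefers R (7 > 3) — not an equilibrium.
(U, R): Nation A prefers D (9 > 8) — not an equilibrium.
(D, L): Nation A prefers U (6 > 2) — not an equilibrium.
(D, R): Nation B prefers L (12 > 8) — not an equilibrium.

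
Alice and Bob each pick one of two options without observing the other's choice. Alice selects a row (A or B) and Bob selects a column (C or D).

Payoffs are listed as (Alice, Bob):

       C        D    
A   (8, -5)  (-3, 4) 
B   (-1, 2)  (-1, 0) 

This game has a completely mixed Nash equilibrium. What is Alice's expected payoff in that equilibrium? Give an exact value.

First find q, the probability Bob plays C, from Alice's indifference between A and B: 8q − 3(1−q) = −q − (1−q), giving q = 2/11.
Since Alice is indifferent in equilibrium, Alice's expected payoff equals the payoff from either row against (2/11, 9/11). Using A: 8(2/11) − 3(9/11) = -1.

-1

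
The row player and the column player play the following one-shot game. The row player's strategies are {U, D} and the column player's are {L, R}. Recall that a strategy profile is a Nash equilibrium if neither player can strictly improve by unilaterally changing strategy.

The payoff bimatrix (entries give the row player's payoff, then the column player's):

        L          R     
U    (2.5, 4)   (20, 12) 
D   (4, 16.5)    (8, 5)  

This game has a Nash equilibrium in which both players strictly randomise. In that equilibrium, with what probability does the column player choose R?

1/9

Let q be the probability that the column player plays L. In a completely mixed equilibrium, the row player must be indifferent between U and D.
The row player's expected payoff from U is 2.5q + 20(1−q); from D it is 4q + 8(1−q).
Setting these equal: −17.5q + 20 = −4q + 8, so q = 8/9.
Therefore the column player plays R with probability 1 − 8/9 = 1/9.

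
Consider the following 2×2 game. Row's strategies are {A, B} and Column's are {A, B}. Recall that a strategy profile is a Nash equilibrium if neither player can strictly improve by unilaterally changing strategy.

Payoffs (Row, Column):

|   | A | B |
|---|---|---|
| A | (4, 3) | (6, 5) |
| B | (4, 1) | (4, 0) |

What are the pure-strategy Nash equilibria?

(A, A): Column prefers B (5 > 3) — not an equilibrium.
(A, B): Row gets 6 ≥ 4 from B, and Column gets 5 ≥ 3 from A — Nash equilibrium.
(B, A): Row gets 4 ≥ 4 from A, and Column gets 1 ≥ 0 from B — Nash equilibrium.
(B, B): Row prefers A (6 > 4); Column prefers A (1 > 0) — not an equilibrium.

(A, B) and (B, A)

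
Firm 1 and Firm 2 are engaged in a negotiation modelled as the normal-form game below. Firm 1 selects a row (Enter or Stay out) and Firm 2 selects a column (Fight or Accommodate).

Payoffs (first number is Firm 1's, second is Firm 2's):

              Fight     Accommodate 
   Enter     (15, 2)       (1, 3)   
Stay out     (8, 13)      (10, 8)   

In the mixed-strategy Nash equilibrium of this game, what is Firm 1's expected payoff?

71/8

First find q, the probability Firm 2 plays Fight, from Firm 1's indifference between Enter and Stay out: 15q + (1−q) = 8q + 10(1−q), giving q = 9/16.
Since Firm 1 is indifferent in equilibrium, Firm 1's expected payoff equals the payoff from either row against (9/16, 7/16). Using Enter: 15(9/16) + (7/16) = 71/8.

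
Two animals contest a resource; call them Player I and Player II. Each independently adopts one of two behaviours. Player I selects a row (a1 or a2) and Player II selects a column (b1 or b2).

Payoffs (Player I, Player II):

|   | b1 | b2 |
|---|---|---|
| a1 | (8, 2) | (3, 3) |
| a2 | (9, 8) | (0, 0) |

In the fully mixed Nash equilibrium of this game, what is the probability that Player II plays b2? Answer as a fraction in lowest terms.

1/4

Let q be the probability that Player II plays b1. In a completely mixed equilibrium, Player I must be indifferent between a1 and a2.
Player I's expected payoff from a1 is 8q + 3(1−q); from a2 it is 9q.
Setting these equal: 5q + 3 = 9q, so q = 3/4.
Therefore Player II plays b2 with probability 1 − 3/4 = 1/4.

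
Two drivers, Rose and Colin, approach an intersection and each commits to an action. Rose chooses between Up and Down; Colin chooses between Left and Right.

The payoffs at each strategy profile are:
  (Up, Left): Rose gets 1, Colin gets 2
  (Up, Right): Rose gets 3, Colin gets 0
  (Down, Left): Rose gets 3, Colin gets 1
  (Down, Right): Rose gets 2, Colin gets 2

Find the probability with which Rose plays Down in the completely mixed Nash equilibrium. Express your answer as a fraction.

Let r be the probability that Rose plays Up. In a completely mixed equilibrium, Colin must be indifferent between Left and Right.
Colin's expected payoff from Left is 2r + (1−r); from Right it is 2(1−r).
Setting these equal: r + 1 = −2r + 2, so r = 1/3.
Therefore Rose plays Down with probability 1 − 1/3 = 2/3.

2/3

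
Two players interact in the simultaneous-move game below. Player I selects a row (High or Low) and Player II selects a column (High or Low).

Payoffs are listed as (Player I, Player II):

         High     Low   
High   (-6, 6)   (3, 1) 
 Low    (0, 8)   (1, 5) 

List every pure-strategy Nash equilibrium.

(Low, High)

(High, High): Player I prefers Low (0 > -6) — not an equilibrium.
(High, Low): Player II prefers High (6 > 1) — not an equilibrium.
(Low, High): Player I gets 0 ≥ -6 from High, and Player II gets 8 ≥ 5 from Low — Nash equilibrium.
(Low, Low): Player I prefers High (3 > 1); Player II prefers High (8 > 5) — not an equilibrium.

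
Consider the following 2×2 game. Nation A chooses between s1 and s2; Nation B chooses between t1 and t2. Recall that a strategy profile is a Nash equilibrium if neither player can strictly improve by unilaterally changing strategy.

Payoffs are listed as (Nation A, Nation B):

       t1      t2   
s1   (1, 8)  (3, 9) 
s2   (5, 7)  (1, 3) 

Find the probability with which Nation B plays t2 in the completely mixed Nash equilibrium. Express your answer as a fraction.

Let q be the probability that Nation B plays t1. In a completely mixed equilibrium, Nation A must be indifferent between s1 and s2.
Nation A's expected payoff from s1 is q + 3(1−q); from s2 it is 5q + (1−q).
Setting these equal: −2q + 3 = 4q + 1, so q = 1/3.
Therefore Nation B plays t2 with probability 1 − 1/3 = 2/3.

2/3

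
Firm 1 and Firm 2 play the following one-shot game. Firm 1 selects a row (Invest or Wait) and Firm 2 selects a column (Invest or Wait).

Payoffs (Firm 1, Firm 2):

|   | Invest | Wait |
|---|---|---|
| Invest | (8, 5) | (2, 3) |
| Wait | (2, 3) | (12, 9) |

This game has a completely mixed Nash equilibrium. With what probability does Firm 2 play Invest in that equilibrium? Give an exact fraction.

5/8

Let q be the probability that Firm 2 plays Invest. In a completely mixed equilibrium, Firm 1 must be indifferent between Invest and Wait.
Firm 1's expected payoff from Invest is 8q + 2(1−q); from Wait it is 2q + 12(1−q).
Setting these equal: 6q + 2 = −10q + 12, so q = 5/8.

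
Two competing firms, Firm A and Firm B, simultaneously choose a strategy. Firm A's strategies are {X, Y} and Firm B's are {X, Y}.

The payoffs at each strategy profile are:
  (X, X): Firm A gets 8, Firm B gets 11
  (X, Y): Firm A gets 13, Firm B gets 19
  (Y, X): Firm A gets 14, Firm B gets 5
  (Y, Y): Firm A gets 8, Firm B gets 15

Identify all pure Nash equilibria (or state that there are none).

(X, X): Firm A prefers Y (14 > 8); Firm B prefers Y (19 > 11) — not an equilibrium.
(X, Y): Firm A gets 13 ≥ 8 from Y, and Firm B gets 19 ≥ 11 from X — Nash equilibrium.
(Y, X): Firm B prefers Y (15 > 5) — not an equilibrium.
(Y, Y): Firm A prefers X (13 > 8) — not an equilibrium.

(X, Y)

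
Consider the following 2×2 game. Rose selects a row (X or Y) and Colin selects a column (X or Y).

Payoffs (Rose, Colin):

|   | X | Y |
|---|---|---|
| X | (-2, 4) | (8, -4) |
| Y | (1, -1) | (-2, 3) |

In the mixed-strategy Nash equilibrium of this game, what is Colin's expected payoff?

2/3

First find x, the probability Rose plays X, from Colin's indifference between X and Y: 4x − (1−x) = −4x + 3(1−x), giving x = 1/3.
Since Colin is indifferent in equilibrium, Colin's expected payoff equals the payoff from either column against (1/3, 2/3). Using X: 4(1/3) − (2/3) = 2/3.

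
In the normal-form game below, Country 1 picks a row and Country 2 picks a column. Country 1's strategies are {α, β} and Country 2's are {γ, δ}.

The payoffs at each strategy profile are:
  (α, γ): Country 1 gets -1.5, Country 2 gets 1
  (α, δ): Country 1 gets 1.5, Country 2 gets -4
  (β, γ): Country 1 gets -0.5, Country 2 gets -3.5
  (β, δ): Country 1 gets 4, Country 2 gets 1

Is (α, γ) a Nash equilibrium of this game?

No

At (α, γ), Country 1 earns -1.5; switching to β would give -0.5, so Country 1 would deviate.
Country 2 earns 1; switching to δ would give -4, so Country 2 has no profitable deviation.
Since at least one player can profitably deviate, this is not a Nash equilibrium.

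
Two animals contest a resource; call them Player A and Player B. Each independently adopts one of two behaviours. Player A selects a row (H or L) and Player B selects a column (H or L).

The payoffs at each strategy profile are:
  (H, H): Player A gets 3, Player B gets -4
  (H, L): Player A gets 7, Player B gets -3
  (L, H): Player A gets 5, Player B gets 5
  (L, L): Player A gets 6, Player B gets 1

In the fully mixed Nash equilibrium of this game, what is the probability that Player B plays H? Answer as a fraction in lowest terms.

1/3

Let q be the probability that Player B plays H. In a completely mixed equilibrium, Player A must be indifferent between H and L.
Player A's expected payoff from H is 3q + 7(1−q); from L it is 5q + 6(1−q).
Setting these equal: −4q + 7 = −q + 6, so q = 1/3.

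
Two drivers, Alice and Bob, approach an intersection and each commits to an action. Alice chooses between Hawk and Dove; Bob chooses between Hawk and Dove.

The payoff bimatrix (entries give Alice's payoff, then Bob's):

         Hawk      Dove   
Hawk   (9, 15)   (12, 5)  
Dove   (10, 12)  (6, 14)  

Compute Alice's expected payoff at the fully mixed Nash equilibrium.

66/7

First find q, the probability Bob plays Hawk, from Alice's indifference between Hawk and Dove: 9q + 12(1−q) = 10q + 6(1−q), giving q = 6/7.
Since Alice is indifferent in equilibrium, Alice's expected payoff equals the payoff from either row against (6/7, 1/7). Using Hawk: 9(6/7) + 12(1/7) = 66/7.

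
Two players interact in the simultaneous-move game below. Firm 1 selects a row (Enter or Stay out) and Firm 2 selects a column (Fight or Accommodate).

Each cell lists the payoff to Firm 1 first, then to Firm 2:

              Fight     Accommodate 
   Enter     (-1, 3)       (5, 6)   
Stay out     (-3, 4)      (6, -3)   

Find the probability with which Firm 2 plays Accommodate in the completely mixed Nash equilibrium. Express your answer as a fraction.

Let y be the probability that Firm 2 plays Fight. In a completely mixed equilibrium, Firm 1 must be indifferent between Enter and Stay out.
Firm 1's expected payoff from Enter is −y + 5(1−y); from Stay out it is −3y + 6(1−y).
Setting these equal: −6y + 5 = −9y + 6, so y = 1/3.
Therefore Firm 2 plays Accommodate with probability 1 − 1/3 = 2/3.

2/3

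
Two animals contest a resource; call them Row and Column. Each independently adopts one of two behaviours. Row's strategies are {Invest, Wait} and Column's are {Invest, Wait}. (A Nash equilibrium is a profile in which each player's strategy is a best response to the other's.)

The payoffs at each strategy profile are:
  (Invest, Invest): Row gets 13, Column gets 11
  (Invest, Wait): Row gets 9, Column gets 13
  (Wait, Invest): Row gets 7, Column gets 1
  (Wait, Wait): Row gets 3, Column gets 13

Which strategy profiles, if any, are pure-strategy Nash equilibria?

(Invest, Invest): Column prefers Wait (13 > 11) — not an equilibrium.
(Invest, Wait): Row gets 9 ≥ 3 from Wait, and Column gets 13 ≥ 11 from Invest — Nash equilibrium.
(Wait, Invest): Row prefers Invest (13 > 7); Column prefers Wait (13 > 1) — not an equilibrium.
(Wait, Wait): Row prefers Invest (9 > 3) — not an equilibrium.

(Invest, Wait)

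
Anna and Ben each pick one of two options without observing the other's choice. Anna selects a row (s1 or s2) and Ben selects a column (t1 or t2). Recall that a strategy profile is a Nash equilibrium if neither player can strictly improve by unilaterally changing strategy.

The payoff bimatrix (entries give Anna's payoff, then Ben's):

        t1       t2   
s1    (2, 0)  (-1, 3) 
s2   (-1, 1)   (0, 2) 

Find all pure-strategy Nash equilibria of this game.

(s2, t2)

(s1, t1): Ben prefers t2 (3 > 0) — not an equilibrium.
(s1, t2): Anna prefers s2 (0 > -1) — not an equilibrium.
(s2, t1): Anna prefers s1 (2 > -1); Ben prefers t2 (2 > 1) — not an equilibrium.
(s2, t2): Anna gets 0 ≥ -1 from s1, and Ben gets 2 ≥ 1 from t1 — Nash equilibrium.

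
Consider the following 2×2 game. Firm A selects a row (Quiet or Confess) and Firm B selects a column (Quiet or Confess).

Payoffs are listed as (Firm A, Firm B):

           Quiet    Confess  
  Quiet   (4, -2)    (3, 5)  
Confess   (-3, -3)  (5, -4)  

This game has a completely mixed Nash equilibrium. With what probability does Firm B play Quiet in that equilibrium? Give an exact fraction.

2/9

Let y be the probability that Firm B plays Quiet. In a completely mixed equilibrium, Firm A must be indifferent between Quiet and Confess.
Firm A's expected payoff from Quiet is 4y + 3(1−y); from Confess it is −3y + 5(1−y).
Setting these equal: y + 3 = −8y + 5, so y = 2/9.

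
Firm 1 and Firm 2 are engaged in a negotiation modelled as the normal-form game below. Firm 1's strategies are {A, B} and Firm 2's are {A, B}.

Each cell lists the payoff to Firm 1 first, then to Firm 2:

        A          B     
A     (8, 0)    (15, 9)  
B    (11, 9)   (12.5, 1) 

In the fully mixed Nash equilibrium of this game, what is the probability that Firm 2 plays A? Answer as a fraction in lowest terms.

Let q be the probability that Firm 2 plays A. In a completely mixed equilibrium, Firm 1 must be indifferent between A and B.
Firm 1's expected payoff from A is 8q + 15(1−q); from B it is 11q + 12.5(1−q).
Setting these equal: −7q + 15 = −1.5q + 12.5, so q = 5/11.

5/11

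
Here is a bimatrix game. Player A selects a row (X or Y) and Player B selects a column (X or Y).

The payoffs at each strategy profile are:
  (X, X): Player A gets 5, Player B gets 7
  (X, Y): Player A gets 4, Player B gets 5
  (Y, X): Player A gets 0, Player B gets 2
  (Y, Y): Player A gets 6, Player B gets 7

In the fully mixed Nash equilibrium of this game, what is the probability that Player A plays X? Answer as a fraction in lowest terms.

5/7

Let p be the probability that Player A plays X. In a completely mixed equilibrium, Player B must be indifferent between X and Y.
Player B's expected payoff from X is 7p + 2(1−p); from Y it is 5p + 7(1−p).
Setting these equal: 5p + 2 = −2p + 7, so p = 5/7.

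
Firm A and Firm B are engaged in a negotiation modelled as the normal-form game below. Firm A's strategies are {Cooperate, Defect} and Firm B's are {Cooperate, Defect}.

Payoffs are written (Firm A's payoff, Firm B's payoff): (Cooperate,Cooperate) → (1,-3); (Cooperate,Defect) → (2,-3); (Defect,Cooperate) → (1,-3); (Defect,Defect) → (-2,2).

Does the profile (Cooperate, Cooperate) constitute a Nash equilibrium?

At (Cooperate, Cooperate), Firm A earns 1; switching to Defect would give 1, so Firm A has no profitable deviation.
Firm B earns -3; switching to Defect would give -3, so Firm B has no profitable deviation.
Neither player can gain by a unilateral deviation, so this profile is a Nash equilibrium.

Yes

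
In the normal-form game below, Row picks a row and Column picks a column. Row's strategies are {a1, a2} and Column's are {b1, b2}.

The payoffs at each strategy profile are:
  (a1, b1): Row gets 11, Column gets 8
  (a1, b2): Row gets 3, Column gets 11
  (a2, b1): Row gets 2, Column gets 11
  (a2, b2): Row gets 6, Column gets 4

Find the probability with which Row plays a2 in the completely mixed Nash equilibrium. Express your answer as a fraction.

Let x be the probability that Row plays a1. In a completely mixed equilibrium, Column must be indifferent between b1 and b2.
Column's expected payoff from b1 is 8x + 11(1−x); from b2 it is 11x + 4(1−x).
Setting these equal: −3x + 11 = 7x + 4, so x = 7/10.
Therefore Row plays a2 with probability 1 − 7/10 = 3/10.

3/10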